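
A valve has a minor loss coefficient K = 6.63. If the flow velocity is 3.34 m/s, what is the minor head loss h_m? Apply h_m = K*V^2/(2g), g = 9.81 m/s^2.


Minor loss formula: h_m = K * V^2/(2g).
V^2 = 3.34^2 = 11.1556.
V^2/(2g) = 11.1556 / 19.62 = 0.5686 m.
h_m = 6.63 * 0.5686 = 3.7697 m.

3.7697


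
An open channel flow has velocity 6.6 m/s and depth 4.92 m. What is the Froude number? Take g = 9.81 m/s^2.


The Froude number is defined as Fr = V / sqrt(g*y).
g*y = 9.81 * 4.92 = 48.2652.
sqrt(g*y) = sqrt(48.2652) = 6.9473.
Fr = 6.6 / 6.9473 = 0.95.

0.95


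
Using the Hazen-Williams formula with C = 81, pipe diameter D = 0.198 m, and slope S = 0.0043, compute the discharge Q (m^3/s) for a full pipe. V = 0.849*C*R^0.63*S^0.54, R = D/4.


For a full circular pipe, R = D/4 = 0.198/4 = 0.0495 m.
V = 0.849 * 81 * 0.0495^0.63 * 0.0043^0.54
  = 0.849 * 81 * 0.150522 * 0.052732
  = 0.5458 m/s.
Pipe area A = pi*D^2/4 = pi*0.198^2/4 = 0.0308 m^2.
Q = A * V = 0.0308 * 0.5458 = 0.0168 m^3/s.

0.0168


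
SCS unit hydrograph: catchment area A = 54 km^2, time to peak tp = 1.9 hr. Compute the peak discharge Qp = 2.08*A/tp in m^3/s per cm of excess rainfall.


SCS formula: Qp = 2.08 * A / tp.
Qp = 2.08 * 54 / 1.9
   = 112.32 / 1.9
   = 59.12 m^3/s per cm.

59.12


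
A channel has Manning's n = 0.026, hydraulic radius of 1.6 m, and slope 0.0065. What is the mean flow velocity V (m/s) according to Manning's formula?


Manning's equation gives V = (1/n) * R^(2/3) * S^(1/2).
First, compute R^(2/3) = 1.6^(2/3) = 1.368.
Next, S^(1/2) = 0.0065^(1/2) = 0.080623.
Then 1/n = 1/0.026 = 38.46.
V = 38.46 * 1.368 * 0.080623 = 4.2419 m/s.

4.2419


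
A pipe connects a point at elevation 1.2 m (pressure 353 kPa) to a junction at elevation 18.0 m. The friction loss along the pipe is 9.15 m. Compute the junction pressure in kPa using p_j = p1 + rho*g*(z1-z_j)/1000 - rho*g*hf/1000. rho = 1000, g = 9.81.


Junction pressure: p_j = p1 + rho*g*(z1 - z_j)/1000 - rho*g*hf/1000.
Elevation term = 1000*9.81*(1.2 - 18.0)/1000 = -164.808 kPa.
Friction term = 1000*9.81*9.15/1000 = 89.761 kPa.
p_j = 353 + -164.808 - 89.761 = 98.43 kPa.

98.43


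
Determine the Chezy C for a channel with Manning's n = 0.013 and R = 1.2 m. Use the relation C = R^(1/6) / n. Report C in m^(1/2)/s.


The Chezy coefficient relates to Manning's n through C = R^(1/6) / n.
R^(1/6) = 1.2^(1/6) = 1.030853.
C = 1.030853 / 0.013 = 79.3 m^(1/2)/s.

79.3


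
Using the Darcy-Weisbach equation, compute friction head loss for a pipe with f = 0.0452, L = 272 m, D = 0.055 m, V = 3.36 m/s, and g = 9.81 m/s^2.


Darcy-Weisbach equation: h_f = f * (L/D) * V^2/(2g).
f * L/D = 0.0452 * 272/0.055 = 223.5345.
V^2/(2g) = 3.36^2 / (2*9.81) = 11.2896 / 19.62 = 0.5754 m.
h_f = 223.5345 * 0.5754 = 128.625 m.

128.625


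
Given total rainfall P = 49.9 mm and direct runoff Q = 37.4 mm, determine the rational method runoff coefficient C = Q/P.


The runoff coefficient C = runoff depth / rainfall depth.
C = 37.4 / 49.9
  = 0.7495.

0.7495


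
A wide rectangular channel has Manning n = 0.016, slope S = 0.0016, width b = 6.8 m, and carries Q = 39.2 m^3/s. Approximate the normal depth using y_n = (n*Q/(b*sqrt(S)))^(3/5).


We use the wide-channel approximation y_n = (n*Q/(b*sqrt(S)))^(3/5).
sqrt(S) = sqrt(0.0016) = 0.04.
Numerator: n*Q = 0.016 * 39.2 = 0.6272.
Denominator: b*sqrt(S) = 6.8 * 0.04 = 0.272.
arg = 2.3059.
y_n = 2.3059^(3/5) = 1.6508 m.

1.6508


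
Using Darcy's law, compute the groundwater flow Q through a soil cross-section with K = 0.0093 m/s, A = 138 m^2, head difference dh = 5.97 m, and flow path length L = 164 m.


Darcy's law: Q = K * A * i, where i = dh/L.
Hydraulic gradient i = 5.97 / 164 = 0.036402.
Q = 0.0093 * 138 * 0.036402
  = 0.0467 m^3/s.

0.0467


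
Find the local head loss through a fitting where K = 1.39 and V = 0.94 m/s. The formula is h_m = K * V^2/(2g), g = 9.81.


Minor loss formula: h_m = K * V^2/(2g).
V^2 = 0.94^2 = 0.8836.
V^2/(2g) = 0.8836 / 19.62 = 0.045 m.
h_m = 1.39 * 0.045 = 0.0626 m.

0.0626


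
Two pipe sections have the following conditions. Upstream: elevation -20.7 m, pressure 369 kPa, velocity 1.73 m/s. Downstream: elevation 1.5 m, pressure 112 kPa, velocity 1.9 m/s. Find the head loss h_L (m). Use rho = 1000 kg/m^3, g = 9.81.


Total head at each section: H = z + p/(rho*g) + V^2/(2g).
H1 = -20.7 + 369*1000/(1000*9.81) + 1.73^2/(2*9.81)
   = -20.7 + 37.615 + 0.1525
   = 17.067 m.
H2 = 1.5 + 112*1000/(1000*9.81) + 1.9^2/(2*9.81)
   = 1.5 + 11.417 + 0.184
   = 13.101 m.
h_L = H1 - H2 = 17.067 - 13.101 = 3.966 m.

3.966


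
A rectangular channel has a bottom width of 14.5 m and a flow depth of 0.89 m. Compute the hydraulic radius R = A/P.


For a rectangular section:
Flow area A = b * y = 14.5 * 0.89 = 12.9 m^2.
Wetted perimeter P = b + 2y = 14.5 + 2*0.89 = 16.28 m.
Hydraulic radius R = A/P = 12.9 / 16.28 = 0.7927 m.

0.7927


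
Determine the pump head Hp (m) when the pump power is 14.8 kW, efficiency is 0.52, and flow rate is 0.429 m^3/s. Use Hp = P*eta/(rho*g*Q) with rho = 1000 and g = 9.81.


Pump head formula: Hp = P * eta / (rho * g * Q).
Numerator: P * eta = 14.8 * 1000 * 0.52 = 7696.0 W.
Denominator: rho * g * Q = 1000 * 9.81 * 0.429 = 4208.49.
Hp = 7696.0 / 4208.49 = 1.83 m.

1.83


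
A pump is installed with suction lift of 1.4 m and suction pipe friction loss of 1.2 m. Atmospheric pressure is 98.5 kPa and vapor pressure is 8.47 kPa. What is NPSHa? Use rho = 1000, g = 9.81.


NPSHa = p_atm/(rho*g) - z_s - hf_s - p_vap/(rho*g).
p_atm/(rho*g) = 98.5*1000 / (1000*9.81) = 10.041 m.
p_vap/(rho*g) = 8.47*1000 / (1000*9.81) = 0.863 m.
NPSHa = 10.041 - 1.4 - 1.2 - 0.863
      = 6.58 m.

6.58


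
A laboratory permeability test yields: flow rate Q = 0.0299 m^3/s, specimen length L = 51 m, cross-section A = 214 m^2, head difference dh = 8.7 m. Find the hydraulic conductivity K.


From K = Q*L / (A*dh):
Numerator: Q*L = 0.0299 * 51 = 1.5249.
Denominator: A*dh = 214 * 8.7 = 1861.8.
K = 1.5249 / 1861.8 = 0.000819 m/s.

0.000819


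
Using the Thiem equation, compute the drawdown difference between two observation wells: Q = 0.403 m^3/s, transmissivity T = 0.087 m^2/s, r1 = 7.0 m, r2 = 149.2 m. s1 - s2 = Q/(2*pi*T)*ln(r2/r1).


Thiem equation: s1 - s2 = Q/(2*pi*T) * ln(r2/r1).
ln(r2/r1) = ln(149.2/7.0) = 3.0594.
Q/(2*pi*T) = 0.403 / (2*pi*0.087) = 0.403 / 0.5466 = 0.7372.
s1 - s2 = 0.7372 * 3.0594 = 2.2555 m.

2.2555


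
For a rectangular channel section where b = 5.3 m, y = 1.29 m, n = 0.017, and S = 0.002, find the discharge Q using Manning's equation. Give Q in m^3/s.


For a rectangular channel, the cross-sectional area A = b * y = 5.3 * 1.29 = 6.84 m^2.
The wetted perimeter P = b + 2y = 5.3 + 2*1.29 = 7.88 m.
Hydraulic radius R = A/P = 6.84/7.88 = 0.8676 m.
Velocity V = (1/n)*R^(2/3)*S^(1/2) = (1/0.017)*0.8676^(2/3)*0.002^(1/2) = 2.3931 m/s.
Discharge Q = A * V = 6.84 * 2.3931 = 16.362 m^3/s.

16.362


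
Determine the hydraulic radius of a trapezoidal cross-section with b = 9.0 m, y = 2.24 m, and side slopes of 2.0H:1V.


For a trapezoidal section with side slope z:
A = (b + z*y)*y = (9.0 + 2.0*2.24)*2.24 = 30.195 m^2.
P = b + 2*y*sqrt(1 + z^2) = 9.0 + 2*2.24*sqrt(1 + 2.0^2) = 19.018 m.
R = A/P = 30.195 / 19.018 = 1.5878 m.

1.5878


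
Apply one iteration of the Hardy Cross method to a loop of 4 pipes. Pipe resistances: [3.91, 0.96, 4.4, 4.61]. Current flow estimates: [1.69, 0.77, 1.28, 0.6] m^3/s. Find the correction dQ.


Numerator terms (r*Q*|Q|): 3.91*1.69*|1.69| = 11.1674; 0.96*0.77*|0.77| = 0.5692; 4.4*1.28*|1.28| = 7.209; 4.61*0.6*|0.6| = 1.6596.
Sum of numerator = 20.6051.
Denominator terms (r*|Q|): 3.91*|1.69| = 6.6079; 0.96*|0.77| = 0.7392; 4.4*|1.28| = 5.632; 4.61*|0.6| = 2.766.
2 * sum of denominator = 2 * 15.7451 = 31.4902.
dQ = -20.6051 / 31.4902 = -0.6543 m^3/s.

-0.6543


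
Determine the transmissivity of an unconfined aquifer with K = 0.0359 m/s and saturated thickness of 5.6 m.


Transmissivity is defined as T = K * h.
T = 0.0359 * 5.6
  = 0.201 m^2/s.

0.201


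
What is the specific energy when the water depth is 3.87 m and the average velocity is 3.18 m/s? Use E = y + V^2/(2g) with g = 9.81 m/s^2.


Specific energy E = y + V^2/(2g).
Velocity head = V^2/(2g) = 3.18^2 / (2*9.81) = 10.1124 / 19.62 = 0.5154 m.
E = 3.87 + 0.5154 = 4.3854 m.

4.3854


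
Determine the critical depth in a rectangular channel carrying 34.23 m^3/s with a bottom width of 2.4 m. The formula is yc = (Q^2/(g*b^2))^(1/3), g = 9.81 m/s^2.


Using yc = (Q^2 / (g * b^2))^(1/3):
Q^2 = 34.23^2 = 1171.69.
g * b^2 = 9.81 * 2.4^2 = 9.81 * 5.76 = 56.51.
Q^2 / (g*b^2) = 1171.69 / 56.51 = 20.7342.
yc = 20.7342^(1/3) = 2.7473 m.

2.7473


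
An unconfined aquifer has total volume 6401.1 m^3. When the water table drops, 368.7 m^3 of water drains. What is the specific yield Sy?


Specific yield Sy = Volume drained / Total volume.
Sy = 368.7 / 6401.1
   = 0.0576.

0.0576


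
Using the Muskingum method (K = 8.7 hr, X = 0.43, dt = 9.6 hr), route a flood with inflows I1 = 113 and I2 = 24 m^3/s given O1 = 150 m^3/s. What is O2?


Muskingum coefficients:
denom = 2*K*(1-X) + dt = 2*8.7*(1-0.43) + 9.6 = 19.518.
C0 = (dt - 2*K*X)/denom = (9.6 - 2*8.7*0.43)/19.518 = 0.1085.
C1 = (dt + 2*K*X)/denom = (9.6 + 2*8.7*0.43)/19.518 = 0.8752.
C2 = (2*K*(1-X) - dt)/denom = 0.0163.
O2 = C0*I2 + C1*I1 + C2*O1
   = 0.1085*24 + 0.8752*113 + 0.0163*150
   = 103.94 m^3/s.

103.94


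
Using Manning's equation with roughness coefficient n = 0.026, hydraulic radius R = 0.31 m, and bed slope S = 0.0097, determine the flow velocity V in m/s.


Manning's equation gives V = (1/n) * R^(2/3) * S^(1/2).
First, compute R^(2/3) = 0.31^(2/3) = 0.458.
Next, S^(1/2) = 0.0097^(1/2) = 0.098489.
Then 1/n = 1/0.026 = 38.46.
V = 38.46 * 0.458 * 0.098489 = 1.7351 m/s.

1.7351


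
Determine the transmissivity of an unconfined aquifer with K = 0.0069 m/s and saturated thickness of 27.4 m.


Transmissivity is defined as T = K * h.
T = 0.0069 * 27.4
  = 0.1891 m^2/s.

0.1891


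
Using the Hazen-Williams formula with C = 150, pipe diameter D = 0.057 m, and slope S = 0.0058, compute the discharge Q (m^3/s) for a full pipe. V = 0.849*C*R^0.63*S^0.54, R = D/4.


For a full circular pipe, R = D/4 = 0.057/4 = 0.0143 m.
V = 0.849 * 150 * 0.0143^0.63 * 0.0058^0.54
  = 0.849 * 150 * 0.068692 * 0.06198
  = 0.5422 m/s.
Pipe area A = pi*D^2/4 = pi*0.057^2/4 = 0.0026 m^2.
Q = A * V = 0.0026 * 0.5422 = 0.0014 m^3/s.

0.0014


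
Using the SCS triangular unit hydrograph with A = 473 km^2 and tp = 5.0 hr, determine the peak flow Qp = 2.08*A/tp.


SCS formula: Qp = 2.08 * A / tp.
Qp = 2.08 * 473 / 5.0
   = 983.84 / 5.0
   = 196.77 m^3/s per cm.

196.77


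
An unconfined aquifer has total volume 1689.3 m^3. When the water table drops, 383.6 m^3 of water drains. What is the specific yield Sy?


Specific yield Sy = Volume drained / Total volume.
Sy = 383.6 / 1689.3
   = 0.2271.

0.2271


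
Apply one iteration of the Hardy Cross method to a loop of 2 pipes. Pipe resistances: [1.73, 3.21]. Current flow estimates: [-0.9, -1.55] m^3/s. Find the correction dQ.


Numerator terms (r*Q*|Q|): 1.73*-0.9*|-0.9| = -1.4013; 3.21*-1.55*|-1.55| = -7.712.
Sum of numerator = -9.1133.
Denominator terms (r*|Q|): 1.73*|-0.9| = 1.557; 3.21*|-1.55| = 4.9755.
2 * sum of denominator = 2 * 6.5325 = 13.065.
dQ = --9.1133 / 13.065 = 0.6975 m^3/s.

0.6975


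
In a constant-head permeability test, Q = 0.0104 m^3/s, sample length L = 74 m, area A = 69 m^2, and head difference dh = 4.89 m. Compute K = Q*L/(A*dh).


From K = Q*L / (A*dh):
Numerator: Q*L = 0.0104 * 74 = 0.7696.
Denominator: A*dh = 69 * 4.89 = 337.41.
K = 0.7696 / 337.41 = 0.002281 m/s.

0.002281


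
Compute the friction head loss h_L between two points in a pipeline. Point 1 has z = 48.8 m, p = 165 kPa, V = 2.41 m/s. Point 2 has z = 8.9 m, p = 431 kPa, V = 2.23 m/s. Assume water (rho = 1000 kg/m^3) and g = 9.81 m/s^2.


Total head at each section: H = z + p/(rho*g) + V^2/(2g).
H1 = 48.8 + 165*1000/(1000*9.81) + 2.41^2/(2*9.81)
   = 48.8 + 16.82 + 0.296
   = 65.916 m.
H2 = 8.9 + 431*1000/(1000*9.81) + 2.23^2/(2*9.81)
   = 8.9 + 43.935 + 0.2535
   = 53.088 m.
h_L = H1 - H2 = 65.916 - 53.088 = 12.827 m.

12.827


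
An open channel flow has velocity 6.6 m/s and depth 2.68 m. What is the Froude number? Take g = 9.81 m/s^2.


The Froude number is defined as Fr = V / sqrt(g*y).
g*y = 9.81 * 2.68 = 26.2908.
sqrt(g*y) = sqrt(26.2908) = 5.1275.
Fr = 6.6 / 5.1275 = 1.2872.

1.2872


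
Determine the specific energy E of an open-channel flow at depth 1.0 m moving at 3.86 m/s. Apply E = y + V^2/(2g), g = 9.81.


Specific energy E = y + V^2/(2g).
Velocity head = V^2/(2g) = 3.86^2 / (2*9.81) = 14.8996 / 19.62 = 0.7594 m.
E = 1.0 + 0.7594 = 1.7594 m.

1.7594


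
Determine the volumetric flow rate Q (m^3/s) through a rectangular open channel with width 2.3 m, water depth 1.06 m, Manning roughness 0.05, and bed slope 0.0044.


For a rectangular channel, the cross-sectional area A = b * y = 2.3 * 1.06 = 2.44 m^2.
The wetted perimeter P = b + 2y = 2.3 + 2*1.06 = 4.42 m.
Hydraulic radius R = A/P = 2.44/4.42 = 0.5516 m.
Velocity V = (1/n)*R^(2/3)*S^(1/2) = (1/0.05)*0.5516^(2/3)*0.0044^(1/2) = 0.8923 m/s.
Discharge Q = A * V = 2.44 * 0.8923 = 2.175 m^3/s.

2.175


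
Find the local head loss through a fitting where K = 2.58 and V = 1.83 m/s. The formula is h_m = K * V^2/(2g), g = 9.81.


Minor loss formula: h_m = K * V^2/(2g).
V^2 = 1.83^2 = 3.3489.
V^2/(2g) = 3.3489 / 19.62 = 0.1707 m.
h_m = 2.58 * 0.1707 = 0.4404 m.

0.4404


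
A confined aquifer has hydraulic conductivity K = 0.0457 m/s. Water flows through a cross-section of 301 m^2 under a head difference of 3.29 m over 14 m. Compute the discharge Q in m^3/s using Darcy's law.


Darcy's law: Q = K * A * i, where i = dh/L.
Hydraulic gradient i = 3.29 / 14 = 0.235.
Q = 0.0457 * 301 * 0.235
  = 3.2326 m^3/s.

3.2326


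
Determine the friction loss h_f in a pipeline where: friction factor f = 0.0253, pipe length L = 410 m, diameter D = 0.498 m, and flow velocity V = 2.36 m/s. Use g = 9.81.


Darcy-Weisbach equation: h_f = f * (L/D) * V^2/(2g).
f * L/D = 0.0253 * 410/0.498 = 20.8293.
V^2/(2g) = 2.36^2 / (2*9.81) = 5.5696 / 19.62 = 0.2839 m.
h_f = 20.8293 * 0.2839 = 5.913 m.

5.913


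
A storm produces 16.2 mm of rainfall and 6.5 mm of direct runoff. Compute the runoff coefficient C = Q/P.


The runoff coefficient C = runoff depth / rainfall depth.
C = 6.5 / 16.2
  = 0.4012.

0.4012


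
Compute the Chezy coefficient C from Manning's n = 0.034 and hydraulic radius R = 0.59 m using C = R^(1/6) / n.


The Chezy coefficient relates to Manning's n through C = R^(1/6) / n.
R^(1/6) = 0.59^(1/6) = 0.915817.
C = 0.915817 / 0.034 = 26.94 m^(1/2)/s.

26.94


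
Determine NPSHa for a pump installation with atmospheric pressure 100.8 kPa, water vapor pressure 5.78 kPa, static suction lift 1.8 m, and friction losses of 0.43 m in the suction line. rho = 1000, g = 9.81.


NPSHa = p_atm/(rho*g) - z_s - hf_s - p_vap/(rho*g).
p_atm/(rho*g) = 100.8*1000 / (1000*9.81) = 10.275 m.
p_vap/(rho*g) = 5.78*1000 / (1000*9.81) = 0.589 m.
NPSHa = 10.275 - 1.8 - 0.43 - 0.589
      = 7.46 m.

7.46


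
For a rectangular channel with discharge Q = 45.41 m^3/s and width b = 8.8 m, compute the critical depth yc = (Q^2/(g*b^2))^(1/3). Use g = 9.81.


Using yc = (Q^2 / (g * b^2))^(1/3):
Q^2 = 45.41^2 = 2062.07.
g * b^2 = 9.81 * 8.8^2 = 9.81 * 77.44 = 759.69.
Q^2 / (g*b^2) = 2062.07 / 759.69 = 2.7144.
yc = 2.7144^(1/3) = 1.3949 m.

1.3949


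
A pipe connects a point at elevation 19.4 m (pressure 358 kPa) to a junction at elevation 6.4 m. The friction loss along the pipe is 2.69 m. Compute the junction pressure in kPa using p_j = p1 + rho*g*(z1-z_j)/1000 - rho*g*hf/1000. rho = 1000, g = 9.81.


Junction pressure: p_j = p1 + rho*g*(z1 - z_j)/1000 - rho*g*hf/1000.
Elevation term = 1000*9.81*(19.4 - 6.4)/1000 = 127.53 kPa.
Friction term = 1000*9.81*2.69/1000 = 26.389 kPa.
p_j = 358 + 127.53 - 26.389 = 459.14 kPa.

459.14


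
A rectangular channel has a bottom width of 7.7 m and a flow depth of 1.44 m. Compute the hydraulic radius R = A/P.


For a rectangular section:
Flow area A = b * y = 7.7 * 1.44 = 11.09 m^2.
Wetted perimeter P = b + 2y = 7.7 + 2*1.44 = 10.58 m.
Hydraulic radius R = A/P = 11.09 / 10.58 = 1.048 m.

1.048


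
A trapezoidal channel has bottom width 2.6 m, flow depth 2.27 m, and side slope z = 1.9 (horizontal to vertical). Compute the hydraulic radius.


For a trapezoidal section with side slope z:
A = (b + z*y)*y = (2.6 + 1.9*2.27)*2.27 = 15.693 m^2.
P = b + 2*y*sqrt(1 + z^2) = 2.6 + 2*2.27*sqrt(1 + 1.9^2) = 12.348 m.
R = A/P = 15.693 / 12.348 = 1.2709 m.

1.2709


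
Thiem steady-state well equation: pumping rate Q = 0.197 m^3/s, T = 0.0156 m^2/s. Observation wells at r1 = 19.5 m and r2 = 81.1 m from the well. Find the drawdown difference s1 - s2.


Thiem equation: s1 - s2 = Q/(2*pi*T) * ln(r2/r1).
ln(r2/r1) = ln(81.1/19.5) = 1.4253.
Q/(2*pi*T) = 0.197 / (2*pi*0.0156) = 0.197 / 0.098 = 2.0098.
s1 - s2 = 2.0098 * 1.4253 = 2.8646 m.

2.8646


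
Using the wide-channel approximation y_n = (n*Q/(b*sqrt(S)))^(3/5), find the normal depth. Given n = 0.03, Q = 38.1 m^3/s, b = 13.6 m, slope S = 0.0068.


We use the wide-channel approximation y_n = (n*Q/(b*sqrt(S)))^(3/5).
sqrt(S) = sqrt(0.0068) = 0.082462.
Numerator: n*Q = 0.03 * 38.1 = 1.143.
Denominator: b*sqrt(S) = 13.6 * 0.082462 = 1.121483.
arg = 1.0192.
y_n = 1.0192^(3/5) = 1.0115 m.

1.0115


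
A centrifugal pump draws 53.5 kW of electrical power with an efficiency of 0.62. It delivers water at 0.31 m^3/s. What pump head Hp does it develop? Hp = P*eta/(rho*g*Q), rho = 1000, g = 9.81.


Pump head formula: Hp = P * eta / (rho * g * Q).
Numerator: P * eta = 53.5 * 1000 * 0.62 = 33170.0 W.
Denominator: rho * g * Q = 1000 * 9.81 * 0.31 = 3041.1.
Hp = 33170.0 / 3041.1 = 10.91 m.

10.91


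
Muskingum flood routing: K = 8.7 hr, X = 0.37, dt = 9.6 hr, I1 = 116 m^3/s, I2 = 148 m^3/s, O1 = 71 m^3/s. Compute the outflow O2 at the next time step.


Muskingum coefficients:
denom = 2*K*(1-X) + dt = 2*8.7*(1-0.37) + 9.6 = 20.562.
C0 = (dt - 2*K*X)/denom = (9.6 - 2*8.7*0.37)/20.562 = 0.1538.
C1 = (dt + 2*K*X)/denom = (9.6 + 2*8.7*0.37)/20.562 = 0.78.
C2 = (2*K*(1-X) - dt)/denom = 0.0662.
O2 = C0*I2 + C1*I1 + C2*O1
   = 0.1538*148 + 0.78*116 + 0.0662*71
   = 117.94 m^3/s.

117.94


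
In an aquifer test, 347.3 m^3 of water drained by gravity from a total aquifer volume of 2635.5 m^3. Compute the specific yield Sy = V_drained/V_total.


Specific yield Sy = Volume drained / Total volume.
Sy = 347.3 / 2635.5
   = 0.1318.

0.1318


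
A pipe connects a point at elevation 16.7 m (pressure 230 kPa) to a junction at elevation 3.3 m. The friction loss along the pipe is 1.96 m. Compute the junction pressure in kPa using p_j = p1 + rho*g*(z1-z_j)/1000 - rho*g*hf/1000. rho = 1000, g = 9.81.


Junction pressure: p_j = p1 + rho*g*(z1 - z_j)/1000 - rho*g*hf/1000.
Elevation term = 1000*9.81*(16.7 - 3.3)/1000 = 131.454 kPa.
Friction term = 1000*9.81*1.96/1000 = 19.228 kPa.
p_j = 230 + 131.454 - 19.228 = 342.23 kPa.

342.23


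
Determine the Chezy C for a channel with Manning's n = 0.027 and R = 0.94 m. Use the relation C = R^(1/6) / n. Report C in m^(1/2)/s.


The Chezy coefficient relates to Manning's n through C = R^(1/6) / n.
R^(1/6) = 0.94^(1/6) = 0.98974.
C = 0.98974 / 0.027 = 36.66 m^(1/2)/s.

36.66


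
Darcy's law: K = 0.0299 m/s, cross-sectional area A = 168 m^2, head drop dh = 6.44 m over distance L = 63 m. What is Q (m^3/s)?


Darcy's law: Q = K * A * i, where i = dh/L.
Hydraulic gradient i = 6.44 / 63 = 0.102222.
Q = 0.0299 * 168 * 0.102222
  = 0.5135 m^3/s.

0.5135


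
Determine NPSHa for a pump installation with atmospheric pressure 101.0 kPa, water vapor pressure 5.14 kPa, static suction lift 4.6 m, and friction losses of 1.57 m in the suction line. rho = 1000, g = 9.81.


NPSHa = p_atm/(rho*g) - z_s - hf_s - p_vap/(rho*g).
p_atm/(rho*g) = 101.0*1000 / (1000*9.81) = 10.296 m.
p_vap/(rho*g) = 5.14*1000 / (1000*9.81) = 0.524 m.
NPSHa = 10.296 - 4.6 - 1.57 - 0.524
      = 3.6 m.

3.6


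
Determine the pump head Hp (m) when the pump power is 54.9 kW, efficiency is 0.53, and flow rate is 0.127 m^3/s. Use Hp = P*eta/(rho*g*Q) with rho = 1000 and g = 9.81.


Pump head formula: Hp = P * eta / (rho * g * Q).
Numerator: P * eta = 54.9 * 1000 * 0.53 = 29097.0 W.
Denominator: rho * g * Q = 1000 * 9.81 * 0.127 = 1245.87.
Hp = 29097.0 / 1245.87 = 23.35 m.

23.35


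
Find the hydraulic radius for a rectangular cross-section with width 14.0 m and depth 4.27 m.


For a rectangular section:
Flow area A = b * y = 14.0 * 4.27 = 59.78 m^2.
Wetted perimeter P = b + 2y = 14.0 + 2*4.27 = 22.54 m.
Hydraulic radius R = A/P = 59.78 / 22.54 = 2.6522 m.

2.6522


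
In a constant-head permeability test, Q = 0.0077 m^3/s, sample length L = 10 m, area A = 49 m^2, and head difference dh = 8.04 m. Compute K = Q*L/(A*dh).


From K = Q*L / (A*dh):
Numerator: Q*L = 0.0077 * 10 = 0.077.
Denominator: A*dh = 49 * 8.04 = 393.96.
K = 0.077 / 393.96 = 0.000195 m/s.

0.000195


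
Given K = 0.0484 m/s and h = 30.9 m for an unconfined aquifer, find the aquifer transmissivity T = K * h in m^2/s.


Transmissivity is defined as T = K * h.
T = 0.0484 * 30.9
  = 1.4956 m^2/s.

1.4956


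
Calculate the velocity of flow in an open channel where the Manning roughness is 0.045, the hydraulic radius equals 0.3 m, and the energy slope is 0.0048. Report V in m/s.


Manning's equation gives V = (1/n) * R^(2/3) * S^(1/2).
First, compute R^(2/3) = 0.3^(2/3) = 0.4481.
Next, S^(1/2) = 0.0048^(1/2) = 0.069282.
Then 1/n = 1/0.045 = 22.22.
V = 22.22 * 0.4481 * 0.069282 = 0.69 m/s.

0.69


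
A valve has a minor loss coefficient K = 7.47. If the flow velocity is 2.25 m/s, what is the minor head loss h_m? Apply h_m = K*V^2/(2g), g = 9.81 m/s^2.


Minor loss formula: h_m = K * V^2/(2g).
V^2 = 2.25^2 = 5.0625.
V^2/(2g) = 5.0625 / 19.62 = 0.258 m.
h_m = 7.47 * 0.258 = 1.9275 m.

1.9275


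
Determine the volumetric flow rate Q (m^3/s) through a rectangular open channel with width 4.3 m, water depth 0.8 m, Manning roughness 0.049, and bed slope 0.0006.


For a rectangular channel, the cross-sectional area A = b * y = 4.3 * 0.8 = 3.44 m^2.
The wetted perimeter P = b + 2y = 4.3 + 2*0.8 = 5.9 m.
Hydraulic radius R = A/P = 3.44/5.9 = 0.5831 m.
Velocity V = (1/n)*R^(2/3)*S^(1/2) = (1/0.049)*0.5831^(2/3)*0.0006^(1/2) = 0.3489 m/s.
Discharge Q = A * V = 3.44 * 0.3489 = 1.2 m^3/s.

1.2


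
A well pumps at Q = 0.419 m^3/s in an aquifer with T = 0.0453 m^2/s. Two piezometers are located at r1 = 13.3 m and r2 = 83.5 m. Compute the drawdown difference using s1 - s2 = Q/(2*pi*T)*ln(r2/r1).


Thiem equation: s1 - s2 = Q/(2*pi*T) * ln(r2/r1).
ln(r2/r1) = ln(83.5/13.3) = 1.8371.
Q/(2*pi*T) = 0.419 / (2*pi*0.0453) = 0.419 / 0.2846 = 1.4721.
s1 - s2 = 1.4721 * 1.8371 = 2.7044 m.

2.7044


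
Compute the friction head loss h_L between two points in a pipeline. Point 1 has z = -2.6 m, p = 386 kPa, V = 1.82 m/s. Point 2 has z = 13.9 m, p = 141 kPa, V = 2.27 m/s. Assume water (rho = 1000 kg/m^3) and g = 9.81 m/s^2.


Total head at each section: H = z + p/(rho*g) + V^2/(2g).
H1 = -2.6 + 386*1000/(1000*9.81) + 1.82^2/(2*9.81)
   = -2.6 + 39.348 + 0.1688
   = 36.916 m.
H2 = 13.9 + 141*1000/(1000*9.81) + 2.27^2/(2*9.81)
   = 13.9 + 14.373 + 0.2626
   = 28.536 m.
h_L = H1 - H2 = 36.916 - 28.536 = 8.381 m.

8.381


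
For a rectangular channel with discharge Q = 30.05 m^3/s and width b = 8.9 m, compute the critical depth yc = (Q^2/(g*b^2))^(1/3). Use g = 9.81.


Using yc = (Q^2 / (g * b^2))^(1/3):
Q^2 = 30.05^2 = 903.0.
g * b^2 = 9.81 * 8.9^2 = 9.81 * 79.21 = 777.05.
Q^2 / (g*b^2) = 903.0 / 777.05 = 1.1621.
yc = 1.1621^(1/3) = 1.0513 m.

1.0513


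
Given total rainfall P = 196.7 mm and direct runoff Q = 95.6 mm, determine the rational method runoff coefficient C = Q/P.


The runoff coefficient C = runoff depth / rainfall depth.
C = 95.6 / 196.7
  = 0.486.

0.486


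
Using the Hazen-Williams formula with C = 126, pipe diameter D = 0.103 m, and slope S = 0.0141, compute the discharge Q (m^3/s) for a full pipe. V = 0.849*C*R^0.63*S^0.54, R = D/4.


For a full circular pipe, R = D/4 = 0.103/4 = 0.0257 m.
V = 0.849 * 126 * 0.0257^0.63 * 0.0141^0.54
  = 0.849 * 126 * 0.099722 * 0.100133
  = 1.0682 m/s.
Pipe area A = pi*D^2/4 = pi*0.103^2/4 = 0.0083 m^2.
Q = A * V = 0.0083 * 1.0682 = 0.0089 m^3/s.

0.0089


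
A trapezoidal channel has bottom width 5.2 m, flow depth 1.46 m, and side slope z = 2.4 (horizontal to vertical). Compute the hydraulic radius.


For a trapezoidal section with side slope z:
A = (b + z*y)*y = (5.2 + 2.4*1.46)*1.46 = 12.708 m^2.
P = b + 2*y*sqrt(1 + z^2) = 5.2 + 2*1.46*sqrt(1 + 2.4^2) = 12.792 m.
R = A/P = 12.708 / 12.792 = 0.9934 m.

0.9934


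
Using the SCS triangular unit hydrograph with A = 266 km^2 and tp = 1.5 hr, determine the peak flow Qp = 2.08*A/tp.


SCS formula: Qp = 2.08 * A / tp.
Qp = 2.08 * 266 / 1.5
   = 553.28 / 1.5
   = 368.85 m^3/s per cm.

368.85


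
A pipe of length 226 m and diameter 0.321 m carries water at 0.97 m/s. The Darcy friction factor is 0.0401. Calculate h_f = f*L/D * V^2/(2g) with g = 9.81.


Darcy-Weisbach equation: h_f = f * (L/D) * V^2/(2g).
f * L/D = 0.0401 * 226/0.321 = 28.2324.
V^2/(2g) = 0.97^2 / (2*9.81) = 0.9409 / 19.62 = 0.048 m.
h_f = 28.2324 * 0.048 = 1.354 m.

1.354


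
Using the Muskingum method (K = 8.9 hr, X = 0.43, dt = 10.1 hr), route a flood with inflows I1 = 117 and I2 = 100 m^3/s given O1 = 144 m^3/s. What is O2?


Muskingum coefficients:
denom = 2*K*(1-X) + dt = 2*8.9*(1-0.43) + 10.1 = 20.246.
C0 = (dt - 2*K*X)/denom = (10.1 - 2*8.9*0.43)/20.246 = 0.1208.
C1 = (dt + 2*K*X)/denom = (10.1 + 2*8.9*0.43)/20.246 = 0.8769.
C2 = (2*K*(1-X) - dt)/denom = 0.0023.
O2 = C0*I2 + C1*I1 + C2*O1
   = 0.1208*100 + 0.8769*117 + 0.0023*144
   = 115.01 m^3/s.

115.01


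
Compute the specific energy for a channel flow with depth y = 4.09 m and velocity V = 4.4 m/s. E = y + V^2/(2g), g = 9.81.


Specific energy E = y + V^2/(2g).
Velocity head = V^2/(2g) = 4.4^2 / (2*9.81) = 19.36 / 19.62 = 0.9867 m.
E = 4.09 + 0.9867 = 5.0767 m.

5.0767


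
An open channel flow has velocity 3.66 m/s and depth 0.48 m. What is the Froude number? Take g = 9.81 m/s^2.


The Froude number is defined as Fr = V / sqrt(g*y).
g*y = 9.81 * 0.48 = 4.7088.
sqrt(g*y) = sqrt(4.7088) = 2.17.
Fr = 3.66 / 2.17 = 1.6867.

1.6867


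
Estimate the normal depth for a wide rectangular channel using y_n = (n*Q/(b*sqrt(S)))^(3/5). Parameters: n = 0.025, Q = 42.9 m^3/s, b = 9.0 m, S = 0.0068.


We use the wide-channel approximation y_n = (n*Q/(b*sqrt(S)))^(3/5).
sqrt(S) = sqrt(0.0068) = 0.082462.
Numerator: n*Q = 0.025 * 42.9 = 1.0725.
Denominator: b*sqrt(S) = 9.0 * 0.082462 = 0.742158.
arg = 1.4451.
y_n = 1.4451^(3/5) = 1.2472 m.

1.2472


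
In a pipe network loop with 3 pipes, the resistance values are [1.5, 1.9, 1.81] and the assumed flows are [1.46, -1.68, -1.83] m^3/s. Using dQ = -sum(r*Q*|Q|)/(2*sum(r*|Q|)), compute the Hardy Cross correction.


Numerator terms (r*Q*|Q|): 1.5*1.46*|1.46| = 3.1974; 1.9*-1.68*|-1.68| = -5.3626; 1.81*-1.83*|-1.83| = -6.0615.
Sum of numerator = -8.2267.
Denominator terms (r*|Q|): 1.5*|1.46| = 2.19; 1.9*|-1.68| = 3.192; 1.81*|-1.83| = 3.3123.
2 * sum of denominator = 2 * 8.6943 = 17.3886.
dQ = --8.2267 / 17.3886 = 0.4731 m^3/s.

0.4731


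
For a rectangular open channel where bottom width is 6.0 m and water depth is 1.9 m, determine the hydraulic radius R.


For a rectangular section:
Flow area A = b * y = 6.0 * 1.9 = 11.4 m^2.
Wetted perimeter P = b + 2y = 6.0 + 2*1.9 = 9.8 m.
Hydraulic radius R = A/P = 11.4 / 9.8 = 1.1633 m.

1.1633


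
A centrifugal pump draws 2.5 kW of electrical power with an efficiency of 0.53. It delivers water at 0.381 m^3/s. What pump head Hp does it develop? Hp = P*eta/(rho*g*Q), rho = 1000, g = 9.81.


Pump head formula: Hp = P * eta / (rho * g * Q).
Numerator: P * eta = 2.5 * 1000 * 0.53 = 1325.0 W.
Denominator: rho * g * Q = 1000 * 9.81 * 0.381 = 3737.61.
Hp = 1325.0 / 3737.61 = 0.35 m.

0.35


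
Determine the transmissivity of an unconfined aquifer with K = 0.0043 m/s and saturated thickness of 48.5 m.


Transmissivity is defined as T = K * h.
T = 0.0043 * 48.5
  = 0.2086 m^2/s.

0.2086


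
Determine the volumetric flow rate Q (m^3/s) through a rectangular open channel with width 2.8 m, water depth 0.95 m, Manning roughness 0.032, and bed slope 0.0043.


For a rectangular channel, the cross-sectional area A = b * y = 2.8 * 0.95 = 2.66 m^2.
The wetted perimeter P = b + 2y = 2.8 + 2*0.95 = 4.7 m.
Hydraulic radius R = A/P = 2.66/4.7 = 0.566 m.
Velocity V = (1/n)*R^(2/3)*S^(1/2) = (1/0.032)*0.566^(2/3)*0.0043^(1/2) = 1.4021 m/s.
Discharge Q = A * V = 2.66 * 1.4021 = 3.73 m^3/s.

3.73


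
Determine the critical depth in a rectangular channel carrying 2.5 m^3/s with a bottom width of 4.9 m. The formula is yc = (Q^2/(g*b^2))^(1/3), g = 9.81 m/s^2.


Using yc = (Q^2 / (g * b^2))^(1/3):
Q^2 = 2.5^2 = 6.25.
g * b^2 = 9.81 * 4.9^2 = 9.81 * 24.01 = 235.54.
Q^2 / (g*b^2) = 6.25 / 235.54 = 0.0265.
yc = 0.0265^(1/3) = 0.2983 m.

0.2983


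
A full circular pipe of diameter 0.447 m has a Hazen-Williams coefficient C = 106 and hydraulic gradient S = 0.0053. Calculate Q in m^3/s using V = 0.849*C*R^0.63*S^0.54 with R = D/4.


For a full circular pipe, R = D/4 = 0.447/4 = 0.1118 m.
V = 0.849 * 106 * 0.1118^0.63 * 0.0053^0.54
  = 0.849 * 106 * 0.251418 * 0.059035
  = 1.3357 m/s.
Pipe area A = pi*D^2/4 = pi*0.447^2/4 = 0.1569 m^2.
Q = A * V = 0.1569 * 1.3357 = 0.2096 m^3/s.

0.2096


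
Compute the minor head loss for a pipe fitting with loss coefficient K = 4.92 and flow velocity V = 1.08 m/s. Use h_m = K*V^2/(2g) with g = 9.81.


Minor loss formula: h_m = K * V^2/(2g).
V^2 = 1.08^2 = 1.1664.
V^2/(2g) = 1.1664 / 19.62 = 0.0594 m.
h_m = 4.92 * 0.0594 = 0.2925 m.

0.2925


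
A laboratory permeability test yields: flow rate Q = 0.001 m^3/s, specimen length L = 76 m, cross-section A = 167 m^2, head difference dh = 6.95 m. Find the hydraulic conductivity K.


From K = Q*L / (A*dh):
Numerator: Q*L = 0.001 * 76 = 0.076.
Denominator: A*dh = 167 * 6.95 = 1160.65.
K = 0.076 / 1160.65 = 6.5e-05 m/s.

6.5e-05


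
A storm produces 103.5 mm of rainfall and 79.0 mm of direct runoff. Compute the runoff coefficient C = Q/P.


The runoff coefficient C = runoff depth / rainfall depth.
C = 79.0 / 103.5
  = 0.7633.

0.7633


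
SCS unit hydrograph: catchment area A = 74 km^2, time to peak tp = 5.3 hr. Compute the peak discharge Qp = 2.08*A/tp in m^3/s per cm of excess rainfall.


SCS formula: Qp = 2.08 * A / tp.
Qp = 2.08 * 74 / 5.3
   = 153.92 / 5.3
   = 29.04 m^3/s per cm.

29.04


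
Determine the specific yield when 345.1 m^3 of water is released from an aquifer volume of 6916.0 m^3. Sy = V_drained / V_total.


Specific yield Sy = Volume drained / Total volume.
Sy = 345.1 / 6916.0
   = 0.0499.

0.0499


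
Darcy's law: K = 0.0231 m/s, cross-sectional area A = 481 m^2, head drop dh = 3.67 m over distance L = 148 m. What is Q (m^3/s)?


Darcy's law: Q = K * A * i, where i = dh/L.
Hydraulic gradient i = 3.67 / 148 = 0.024797.
Q = 0.0231 * 481 * 0.024797
  = 0.2755 m^3/s.

0.2755


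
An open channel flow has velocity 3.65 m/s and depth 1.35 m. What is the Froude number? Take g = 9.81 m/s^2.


The Froude number is defined as Fr = V / sqrt(g*y).
g*y = 9.81 * 1.35 = 13.2435.
sqrt(g*y) = sqrt(13.2435) = 3.6392.
Fr = 3.65 / 3.6392 = 1.003.

1.003


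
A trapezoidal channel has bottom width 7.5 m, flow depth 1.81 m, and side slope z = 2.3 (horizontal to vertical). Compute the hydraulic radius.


For a trapezoidal section with side slope z:
A = (b + z*y)*y = (7.5 + 2.3*1.81)*1.81 = 21.11 m^2.
P = b + 2*y*sqrt(1 + z^2) = 7.5 + 2*1.81*sqrt(1 + 2.3^2) = 16.579 m.
R = A/P = 21.11 / 16.579 = 1.2733 m.

1.2733


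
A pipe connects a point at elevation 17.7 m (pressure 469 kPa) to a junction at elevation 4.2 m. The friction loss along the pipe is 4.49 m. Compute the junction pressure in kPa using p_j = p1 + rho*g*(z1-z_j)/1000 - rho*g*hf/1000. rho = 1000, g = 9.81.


Junction pressure: p_j = p1 + rho*g*(z1 - z_j)/1000 - rho*g*hf/1000.
Elevation term = 1000*9.81*(17.7 - 4.2)/1000 = 132.435 kPa.
Friction term = 1000*9.81*4.49/1000 = 44.047 kPa.
p_j = 469 + 132.435 - 44.047 = 557.39 kPa.

557.39


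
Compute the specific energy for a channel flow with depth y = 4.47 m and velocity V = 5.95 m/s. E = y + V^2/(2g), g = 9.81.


Specific energy E = y + V^2/(2g).
Velocity head = V^2/(2g) = 5.95^2 / (2*9.81) = 35.4025 / 19.62 = 1.8044 m.
E = 4.47 + 1.8044 = 6.2744 m.

6.2744


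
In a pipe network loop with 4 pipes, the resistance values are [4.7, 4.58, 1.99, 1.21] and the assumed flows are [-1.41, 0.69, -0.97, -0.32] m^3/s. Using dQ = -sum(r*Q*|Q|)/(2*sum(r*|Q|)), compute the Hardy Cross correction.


Numerator terms (r*Q*|Q|): 4.7*-1.41*|-1.41| = -9.3441; 4.58*0.69*|0.69| = 2.1805; 1.99*-0.97*|-0.97| = -1.8724; 1.21*-0.32*|-0.32| = -0.1239.
Sum of numerator = -9.1598.
Denominator terms (r*|Q|): 4.7*|-1.41| = 6.627; 4.58*|0.69| = 3.1602; 1.99*|-0.97| = 1.9303; 1.21*|-0.32| = 0.3872.
2 * sum of denominator = 2 * 12.1047 = 24.2094.
dQ = --9.1598 / 24.2094 = 0.3784 m^3/s.

0.3784


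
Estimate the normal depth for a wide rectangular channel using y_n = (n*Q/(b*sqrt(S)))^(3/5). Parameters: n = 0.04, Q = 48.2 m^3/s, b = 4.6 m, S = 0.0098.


We use the wide-channel approximation y_n = (n*Q/(b*sqrt(S)))^(3/5).
sqrt(S) = sqrt(0.0098) = 0.098995.
Numerator: n*Q = 0.04 * 48.2 = 1.928.
Denominator: b*sqrt(S) = 4.6 * 0.098995 = 0.455377.
arg = 4.2339.
y_n = 4.2339^(3/5) = 2.3771 m.

2.3771


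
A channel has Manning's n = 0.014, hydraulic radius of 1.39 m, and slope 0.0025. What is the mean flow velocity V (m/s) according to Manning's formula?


Manning's equation gives V = (1/n) * R^(2/3) * S^(1/2).
First, compute R^(2/3) = 1.39^(2/3) = 1.2455.
Next, S^(1/2) = 0.0025^(1/2) = 0.05.
Then 1/n = 1/0.014 = 71.43.
V = 71.43 * 1.2455 * 0.05 = 4.4482 m/s.

4.4482


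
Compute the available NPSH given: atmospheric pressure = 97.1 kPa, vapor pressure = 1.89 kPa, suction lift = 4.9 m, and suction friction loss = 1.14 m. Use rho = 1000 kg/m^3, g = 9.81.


NPSHa = p_atm/(rho*g) - z_s - hf_s - p_vap/(rho*g).
p_atm/(rho*g) = 97.1*1000 / (1000*9.81) = 9.898 m.
p_vap/(rho*g) = 1.89*1000 / (1000*9.81) = 0.193 m.
NPSHa = 9.898 - 4.9 - 1.14 - 0.193
      = 3.67 m.

3.67


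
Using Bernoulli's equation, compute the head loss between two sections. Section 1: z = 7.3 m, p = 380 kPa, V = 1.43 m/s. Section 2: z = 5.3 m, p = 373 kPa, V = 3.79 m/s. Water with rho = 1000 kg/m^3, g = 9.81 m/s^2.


Total head at each section: H = z + p/(rho*g) + V^2/(2g).
H1 = 7.3 + 380*1000/(1000*9.81) + 1.43^2/(2*9.81)
   = 7.3 + 38.736 + 0.1042
   = 46.14 m.
H2 = 5.3 + 373*1000/(1000*9.81) + 3.79^2/(2*9.81)
   = 5.3 + 38.022 + 0.7321
   = 44.055 m.
h_L = H1 - H2 = 46.14 - 44.055 = 2.086 m.

2.086


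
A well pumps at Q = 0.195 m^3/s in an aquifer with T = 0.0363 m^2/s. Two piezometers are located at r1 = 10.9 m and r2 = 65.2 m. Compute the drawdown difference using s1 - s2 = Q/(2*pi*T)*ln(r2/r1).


Thiem equation: s1 - s2 = Q/(2*pi*T) * ln(r2/r1).
ln(r2/r1) = ln(65.2/10.9) = 1.7887.
Q/(2*pi*T) = 0.195 / (2*pi*0.0363) = 0.195 / 0.2281 = 0.855.
s1 - s2 = 0.855 * 1.7887 = 1.5293 m.

1.5293


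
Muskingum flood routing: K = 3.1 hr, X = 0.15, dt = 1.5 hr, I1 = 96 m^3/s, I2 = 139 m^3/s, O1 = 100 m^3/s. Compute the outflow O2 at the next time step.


Muskingum coefficients:
denom = 2*K*(1-X) + dt = 2*3.1*(1-0.15) + 1.5 = 6.77.
C0 = (dt - 2*K*X)/denom = (1.5 - 2*3.1*0.15)/6.77 = 0.0842.
C1 = (dt + 2*K*X)/denom = (1.5 + 2*3.1*0.15)/6.77 = 0.3589.
C2 = (2*K*(1-X) - dt)/denom = 0.5569.
O2 = C0*I2 + C1*I1 + C2*O1
   = 0.0842*139 + 0.3589*96 + 0.5569*100
   = 101.85 m^3/s.

101.85


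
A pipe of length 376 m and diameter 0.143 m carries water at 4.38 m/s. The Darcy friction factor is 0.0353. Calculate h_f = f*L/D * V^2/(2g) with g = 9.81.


Darcy-Weisbach equation: h_f = f * (L/D) * V^2/(2g).
f * L/D = 0.0353 * 376/0.143 = 92.8168.
V^2/(2g) = 4.38^2 / (2*9.81) = 19.1844 / 19.62 = 0.9778 m.
h_f = 92.8168 * 0.9778 = 90.756 m.

90.756


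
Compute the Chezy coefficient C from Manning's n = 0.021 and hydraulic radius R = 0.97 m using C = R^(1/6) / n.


The Chezy coefficient relates to Manning's n through C = R^(1/6) / n.
R^(1/6) = 0.97^(1/6) = 0.994936.
C = 0.994936 / 0.021 = 47.38 m^(1/2)/s.

47.38


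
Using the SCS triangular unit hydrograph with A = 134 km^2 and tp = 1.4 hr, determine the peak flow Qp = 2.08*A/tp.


SCS formula: Qp = 2.08 * A / tp.
Qp = 2.08 * 134 / 1.4
   = 278.72 / 1.4
   = 199.09 m^3/s per cm.

199.09


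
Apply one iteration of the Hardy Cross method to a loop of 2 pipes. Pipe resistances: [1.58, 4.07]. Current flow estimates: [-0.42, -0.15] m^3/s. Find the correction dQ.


Numerator terms (r*Q*|Q|): 1.58*-0.42*|-0.42| = -0.2787; 4.07*-0.15*|-0.15| = -0.0916.
Sum of numerator = -0.3703.
Denominator terms (r*|Q|): 1.58*|-0.42| = 0.6636; 4.07*|-0.15| = 0.6105.
2 * sum of denominator = 2 * 1.2741 = 2.5482.
dQ = --0.3703 / 2.5482 = 0.1453 m^3/s.

0.1453


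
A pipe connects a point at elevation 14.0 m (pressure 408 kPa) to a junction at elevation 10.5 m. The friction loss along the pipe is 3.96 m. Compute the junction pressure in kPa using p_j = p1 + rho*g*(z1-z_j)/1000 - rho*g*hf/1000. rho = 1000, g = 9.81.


Junction pressure: p_j = p1 + rho*g*(z1 - z_j)/1000 - rho*g*hf/1000.
Elevation term = 1000*9.81*(14.0 - 10.5)/1000 = 34.335 kPa.
Friction term = 1000*9.81*3.96/1000 = 38.848 kPa.
p_j = 408 + 34.335 - 38.848 = 403.49 kPa.

403.49


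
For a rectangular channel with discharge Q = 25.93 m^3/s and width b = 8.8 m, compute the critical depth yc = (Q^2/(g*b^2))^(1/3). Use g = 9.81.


Using yc = (Q^2 / (g * b^2))^(1/3):
Q^2 = 25.93^2 = 672.36.
g * b^2 = 9.81 * 8.8^2 = 9.81 * 77.44 = 759.69.
Q^2 / (g*b^2) = 672.36 / 759.69 = 0.885.
yc = 0.885^(1/3) = 0.9601 m.

0.9601


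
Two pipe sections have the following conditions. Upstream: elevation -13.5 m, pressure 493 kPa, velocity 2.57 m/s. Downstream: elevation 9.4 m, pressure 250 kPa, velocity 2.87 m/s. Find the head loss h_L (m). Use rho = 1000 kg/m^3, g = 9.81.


Total head at each section: H = z + p/(rho*g) + V^2/(2g).
H1 = -13.5 + 493*1000/(1000*9.81) + 2.57^2/(2*9.81)
   = -13.5 + 50.255 + 0.3366
   = 37.091 m.
H2 = 9.4 + 250*1000/(1000*9.81) + 2.87^2/(2*9.81)
   = 9.4 + 25.484 + 0.4198
   = 35.304 m.
h_L = H1 - H2 = 37.091 - 35.304 = 1.787 m.

1.787


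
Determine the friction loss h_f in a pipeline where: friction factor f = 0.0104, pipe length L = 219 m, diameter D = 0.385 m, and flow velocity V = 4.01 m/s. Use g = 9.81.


Darcy-Weisbach equation: h_f = f * (L/D) * V^2/(2g).
f * L/D = 0.0104 * 219/0.385 = 5.9158.
V^2/(2g) = 4.01^2 / (2*9.81) = 16.0801 / 19.62 = 0.8196 m.
h_f = 5.9158 * 0.8196 = 4.848 m.

4.848


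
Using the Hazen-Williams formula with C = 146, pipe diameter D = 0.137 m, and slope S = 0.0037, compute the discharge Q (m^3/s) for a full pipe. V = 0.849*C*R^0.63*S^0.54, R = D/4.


For a full circular pipe, R = D/4 = 0.137/4 = 0.0343 m.
V = 0.849 * 146 * 0.0343^0.63 * 0.0037^0.54
  = 0.849 * 146 * 0.119354 * 0.048622
  = 0.7193 m/s.
Pipe area A = pi*D^2/4 = pi*0.137^2/4 = 0.0147 m^2.
Q = A * V = 0.0147 * 0.7193 = 0.0106 m^3/s.

0.0106


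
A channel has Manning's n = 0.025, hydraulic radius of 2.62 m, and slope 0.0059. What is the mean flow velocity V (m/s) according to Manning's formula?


Manning's equation gives V = (1/n) * R^(2/3) * S^(1/2).
First, compute R^(2/3) = 2.62^(2/3) = 1.9005.
Next, S^(1/2) = 0.0059^(1/2) = 0.076811.
Then 1/n = 1/0.025 = 40.0.
V = 40.0 * 1.9005 * 0.076811 = 5.8392 m/s.

5.8392
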